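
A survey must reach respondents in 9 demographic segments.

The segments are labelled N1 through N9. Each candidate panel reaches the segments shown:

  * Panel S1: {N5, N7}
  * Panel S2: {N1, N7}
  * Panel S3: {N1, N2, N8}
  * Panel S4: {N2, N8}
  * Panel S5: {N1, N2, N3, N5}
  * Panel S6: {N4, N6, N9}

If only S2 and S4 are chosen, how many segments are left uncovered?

5

Union of S2, S4 = {N1, N2, N7, N8}.
Not covered: N3, N4, N5, N6, N9 — 5 segments.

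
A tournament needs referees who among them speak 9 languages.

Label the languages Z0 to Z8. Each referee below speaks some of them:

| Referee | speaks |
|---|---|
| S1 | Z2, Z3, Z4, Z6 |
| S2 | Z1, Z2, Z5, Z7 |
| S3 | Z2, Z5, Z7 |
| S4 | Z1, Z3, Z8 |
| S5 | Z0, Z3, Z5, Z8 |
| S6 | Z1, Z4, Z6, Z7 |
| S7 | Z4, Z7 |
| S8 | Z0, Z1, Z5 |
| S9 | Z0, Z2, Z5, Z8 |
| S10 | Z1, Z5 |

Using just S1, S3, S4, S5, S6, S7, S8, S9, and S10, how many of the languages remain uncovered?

Union of S1, S3, S4, S5, S6, S7, S8, S9, S10 = {Z0, Z1, Z2, Z3, Z4, Z5, Z6, Z7, Z8} — that's every language, so 0 are uncovered.

0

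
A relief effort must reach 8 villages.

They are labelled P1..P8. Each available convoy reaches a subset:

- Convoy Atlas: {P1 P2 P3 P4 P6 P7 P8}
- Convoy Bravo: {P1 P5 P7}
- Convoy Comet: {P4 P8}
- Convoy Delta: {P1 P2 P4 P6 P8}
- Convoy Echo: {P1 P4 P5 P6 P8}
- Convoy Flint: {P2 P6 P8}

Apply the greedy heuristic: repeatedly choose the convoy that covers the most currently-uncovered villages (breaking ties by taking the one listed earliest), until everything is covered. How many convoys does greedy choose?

Greedy: pick Atlas (covers 7 new) → pick Bravo (covers 1 new). Total picks: 2.

2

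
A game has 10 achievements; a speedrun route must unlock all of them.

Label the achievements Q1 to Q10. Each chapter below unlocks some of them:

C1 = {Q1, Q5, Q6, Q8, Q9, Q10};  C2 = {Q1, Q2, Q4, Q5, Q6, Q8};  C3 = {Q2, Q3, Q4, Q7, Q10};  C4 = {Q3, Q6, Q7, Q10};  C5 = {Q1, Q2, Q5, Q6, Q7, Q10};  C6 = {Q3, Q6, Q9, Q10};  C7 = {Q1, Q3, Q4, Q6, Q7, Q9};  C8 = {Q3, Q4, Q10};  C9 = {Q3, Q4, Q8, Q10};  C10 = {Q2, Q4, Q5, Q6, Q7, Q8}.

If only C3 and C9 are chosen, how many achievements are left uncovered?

Union of C3, C9 = {Q2, Q3, Q4, Q7, Q8, Q10}.
Not covered: Q1, Q5, Q6, Q9 — 4 achievements.

4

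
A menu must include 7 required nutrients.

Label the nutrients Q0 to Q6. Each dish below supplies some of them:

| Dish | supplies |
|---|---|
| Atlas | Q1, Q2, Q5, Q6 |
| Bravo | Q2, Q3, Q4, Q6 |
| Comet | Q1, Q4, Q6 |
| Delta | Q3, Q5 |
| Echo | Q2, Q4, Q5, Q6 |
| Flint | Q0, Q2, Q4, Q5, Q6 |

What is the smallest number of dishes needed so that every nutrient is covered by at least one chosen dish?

3

Take {Atlas, Bravo, Flint}. Their union is {Q0, Q1, Q2, Q3, Q4, Q5, Q6}, which is all 7 nutrients.
Only Flint contains Q0, so Flint is forced; the remaining 2 nutrients need at least 2 more dishes (each remaining dish adds at most 1) — so at least 3 dishes are needed, and 3 is optimal.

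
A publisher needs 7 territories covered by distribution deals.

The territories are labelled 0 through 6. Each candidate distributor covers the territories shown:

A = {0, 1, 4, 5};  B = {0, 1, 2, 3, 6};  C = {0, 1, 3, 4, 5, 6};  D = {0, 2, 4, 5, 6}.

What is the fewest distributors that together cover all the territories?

2

Take {A, B}. Their union is {0, 1, 2, 3, 4, 5, 6}, which is all 7 territories.
No single distributor has all 7 territories (the largest, C, has 6), so 2 is optimal.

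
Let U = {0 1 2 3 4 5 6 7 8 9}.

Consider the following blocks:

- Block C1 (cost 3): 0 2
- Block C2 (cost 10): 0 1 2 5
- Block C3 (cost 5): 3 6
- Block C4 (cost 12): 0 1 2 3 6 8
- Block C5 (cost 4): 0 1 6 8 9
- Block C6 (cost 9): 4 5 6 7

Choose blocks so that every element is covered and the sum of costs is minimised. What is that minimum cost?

C1, C3, C5, C6 together cover every element (C1 ∪ C3 ∪ C5 ∪ C6 = {0, 1, 2, 3, 4, 5, 6, 7, 8, 9}); total cost 3 + 5 + 4 + 9 = 21.
No covering selection has total cost below 21.

21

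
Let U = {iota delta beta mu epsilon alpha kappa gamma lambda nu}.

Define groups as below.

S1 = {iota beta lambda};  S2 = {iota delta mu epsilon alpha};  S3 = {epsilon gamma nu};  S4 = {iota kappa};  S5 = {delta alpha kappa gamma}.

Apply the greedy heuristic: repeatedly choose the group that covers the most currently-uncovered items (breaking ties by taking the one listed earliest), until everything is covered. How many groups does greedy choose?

4

Greedy: pick S2 (covers 5 new) → pick S1 (covers 2 new) → pick S3 (covers 2 new) → pick S4 (covers 1 new). Total picks: 4.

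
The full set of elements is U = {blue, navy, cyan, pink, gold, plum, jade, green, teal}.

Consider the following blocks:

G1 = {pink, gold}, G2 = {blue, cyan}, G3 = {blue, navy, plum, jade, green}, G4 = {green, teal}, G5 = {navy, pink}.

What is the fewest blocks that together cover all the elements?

Take {G1, G2, G3, G4}. Their union is {blue, navy, cyan, pink, gold, plum, jade, green, teal}, which is all 9 elements.
No 3 of the 5 blocks cover everything (all 10 combinations miss at least one element), so 4 is optimal.

4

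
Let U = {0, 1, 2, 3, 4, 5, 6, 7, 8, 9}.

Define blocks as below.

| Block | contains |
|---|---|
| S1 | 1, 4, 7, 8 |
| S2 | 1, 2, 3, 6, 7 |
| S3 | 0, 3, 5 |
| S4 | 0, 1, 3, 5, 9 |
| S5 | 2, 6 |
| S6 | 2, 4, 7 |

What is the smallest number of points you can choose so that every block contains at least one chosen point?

The 3 points {0, 2, 4} hit every block.
The blocks S1, S3, S5 are pairwise disjoint, so any hitting set needs a separate point for each — at least 3. Hence 3 is optimal.

3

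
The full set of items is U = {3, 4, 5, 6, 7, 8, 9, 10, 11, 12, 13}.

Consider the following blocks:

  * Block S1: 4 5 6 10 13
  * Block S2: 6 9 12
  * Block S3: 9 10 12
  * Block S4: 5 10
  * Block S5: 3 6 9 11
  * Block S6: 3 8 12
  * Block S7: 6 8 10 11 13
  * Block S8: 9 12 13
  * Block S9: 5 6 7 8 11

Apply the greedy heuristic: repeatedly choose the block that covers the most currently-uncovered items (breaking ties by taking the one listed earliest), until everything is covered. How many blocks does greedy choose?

Greedy: pick S1 (covers 5 new) → pick S5 (covers 3 new) → pick S6 (covers 2 new) → pick S9 (covers 1 new). Total picks: 4.

4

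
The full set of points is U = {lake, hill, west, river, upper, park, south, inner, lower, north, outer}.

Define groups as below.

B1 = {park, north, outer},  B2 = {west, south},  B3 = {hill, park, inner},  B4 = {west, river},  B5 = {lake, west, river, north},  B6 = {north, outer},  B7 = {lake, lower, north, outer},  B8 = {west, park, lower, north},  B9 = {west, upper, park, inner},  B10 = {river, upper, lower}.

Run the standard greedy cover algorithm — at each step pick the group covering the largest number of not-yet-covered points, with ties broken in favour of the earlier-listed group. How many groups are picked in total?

Greedy: pick B5 (covers 4 new) → pick B3 (covers 3 new) → pick B7 (covers 2 new) → pick B2 (covers 1 new) → pick B9 (covers 1 new). Total picks: 5.
(The true minimum cover uses only 4 groups, so greedy is not optimal here.)

5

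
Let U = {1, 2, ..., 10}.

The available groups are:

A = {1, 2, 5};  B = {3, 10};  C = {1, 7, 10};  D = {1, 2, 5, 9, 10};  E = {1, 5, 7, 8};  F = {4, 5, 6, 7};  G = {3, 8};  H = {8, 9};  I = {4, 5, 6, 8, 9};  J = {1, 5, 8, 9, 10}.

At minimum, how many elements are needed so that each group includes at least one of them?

3

T = {5, 8, 10} meets every group (each contains at least one member of T), and |T| = 3.
The groups B, F, H are pairwise disjoint, so any hitting set needs a separate element for each — at least 3. Hence 3 is optimal.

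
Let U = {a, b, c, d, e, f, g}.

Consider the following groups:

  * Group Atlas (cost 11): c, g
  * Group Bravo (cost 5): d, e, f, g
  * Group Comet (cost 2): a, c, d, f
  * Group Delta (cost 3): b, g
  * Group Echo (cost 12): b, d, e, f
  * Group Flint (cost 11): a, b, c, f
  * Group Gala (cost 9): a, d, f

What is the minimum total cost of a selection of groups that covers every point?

Bravo, Comet, Delta together cover every point (Bravo ∪ Comet ∪ Delta = {a, b, c, d, e, f, g}); total cost 5 + 2 + 3 = 10.
No covering selection has total cost below 10.

10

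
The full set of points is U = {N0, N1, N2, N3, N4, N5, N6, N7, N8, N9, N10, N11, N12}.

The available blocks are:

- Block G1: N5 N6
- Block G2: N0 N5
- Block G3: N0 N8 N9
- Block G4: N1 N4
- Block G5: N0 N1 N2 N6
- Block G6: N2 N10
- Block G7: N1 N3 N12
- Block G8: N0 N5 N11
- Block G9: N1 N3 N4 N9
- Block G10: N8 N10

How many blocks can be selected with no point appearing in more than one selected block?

4

G1, G3, G4, G6 are pairwise disjoint (G1={N5,N6}; G3={N0,N8,N9}; G4={N1,N4}; G6={N2,N10}).
Every remaining block overlaps one of these, and no 5 of the listed blocks are pairwise disjoint, so 4 is the maximum.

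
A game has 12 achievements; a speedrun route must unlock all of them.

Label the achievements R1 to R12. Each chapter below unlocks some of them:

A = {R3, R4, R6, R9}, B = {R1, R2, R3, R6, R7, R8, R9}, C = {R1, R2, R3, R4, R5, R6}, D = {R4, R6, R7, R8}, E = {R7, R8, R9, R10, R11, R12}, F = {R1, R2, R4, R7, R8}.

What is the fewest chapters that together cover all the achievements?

2

Take {C, E}. Their union is {R1, R2, R3, R4, R5, R6, R7, R8, R9, R10, R11, R12}, which is all 12 achievements.
No single chapter has all 12 achievements (the largest, B, has 7), so 2 is optimal.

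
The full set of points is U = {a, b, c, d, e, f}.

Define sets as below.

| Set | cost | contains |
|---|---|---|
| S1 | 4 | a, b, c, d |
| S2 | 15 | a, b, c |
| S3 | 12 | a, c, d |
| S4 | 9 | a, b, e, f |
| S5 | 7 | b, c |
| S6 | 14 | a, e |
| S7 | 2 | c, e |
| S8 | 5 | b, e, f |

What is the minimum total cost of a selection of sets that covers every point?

9

S1, S8 together cover every point (S1 ∪ S8 = {a, b, c, d, e, f}); total cost 4 + 5 = 9.
The greedy pick S1, S7, S8 costs 11; no covering selection beats 9.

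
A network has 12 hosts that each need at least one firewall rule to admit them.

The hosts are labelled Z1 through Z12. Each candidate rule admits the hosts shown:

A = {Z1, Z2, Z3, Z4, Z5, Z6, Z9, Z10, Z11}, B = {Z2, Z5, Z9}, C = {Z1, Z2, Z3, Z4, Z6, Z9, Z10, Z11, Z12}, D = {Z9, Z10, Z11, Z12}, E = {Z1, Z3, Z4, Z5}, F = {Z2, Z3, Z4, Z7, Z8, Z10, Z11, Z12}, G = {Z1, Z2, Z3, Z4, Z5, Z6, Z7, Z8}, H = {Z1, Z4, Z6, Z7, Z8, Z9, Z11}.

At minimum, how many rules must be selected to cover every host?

Take {C, G}. Their union is {Z1, Z2, Z3, Z4, Z5, Z6, Z7, Z8, Z9, Z10, Z11, Z12}, which is all 12 hosts.
No single rule has all 12 hosts (the largest, A, has 9), so 2 is optimal.

2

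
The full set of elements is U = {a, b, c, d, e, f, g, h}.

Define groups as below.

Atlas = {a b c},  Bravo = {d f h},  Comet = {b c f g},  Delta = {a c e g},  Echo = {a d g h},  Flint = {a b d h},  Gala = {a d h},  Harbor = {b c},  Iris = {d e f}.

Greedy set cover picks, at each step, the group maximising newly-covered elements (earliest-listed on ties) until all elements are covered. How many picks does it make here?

3

Greedy: pick Comet (covers 4 new) → pick Echo (covers 3 new) → pick Delta (covers 1 new). Total picks: 3.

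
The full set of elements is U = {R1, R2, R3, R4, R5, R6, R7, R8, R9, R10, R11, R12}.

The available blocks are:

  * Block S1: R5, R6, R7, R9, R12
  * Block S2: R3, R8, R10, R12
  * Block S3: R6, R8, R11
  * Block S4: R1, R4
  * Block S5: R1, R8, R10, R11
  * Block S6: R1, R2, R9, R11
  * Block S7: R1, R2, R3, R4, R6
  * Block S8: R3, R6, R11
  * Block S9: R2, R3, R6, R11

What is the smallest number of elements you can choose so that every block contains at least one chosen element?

3

H = {R1, R11, R12} meets every block (each contains at least one member of H), and |H| = 3.
No choice of 2 elements meets every block, so 3 is the minimum.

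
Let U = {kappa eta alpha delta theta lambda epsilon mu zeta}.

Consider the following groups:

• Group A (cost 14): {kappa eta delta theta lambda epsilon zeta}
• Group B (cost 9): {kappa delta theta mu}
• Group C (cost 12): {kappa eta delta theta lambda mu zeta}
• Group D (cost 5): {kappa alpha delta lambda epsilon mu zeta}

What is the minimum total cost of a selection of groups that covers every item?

17

C, D together cover every item (C ∪ D = {kappa, eta, alpha, delta, theta, lambda, epsilon, mu, zeta}); total cost 12 + 5 = 17.
No covering selection has total cost below 17.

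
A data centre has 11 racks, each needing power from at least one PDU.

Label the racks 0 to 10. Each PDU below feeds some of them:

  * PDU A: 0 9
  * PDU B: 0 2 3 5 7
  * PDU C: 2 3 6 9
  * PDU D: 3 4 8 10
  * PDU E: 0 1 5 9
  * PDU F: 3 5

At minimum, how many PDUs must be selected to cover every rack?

Take {B, C, D, E}. Their union is {0, 1, 2, 3, 4, 5, 6, 7, 8, 9, 10}, which is all 11 racks.
Only C contains 6, so C is forced; the remaining 7 racks need at least 3 more PDUs (each remaining PDU adds at most 3) — so at least 4 PDUs are needed, and 4 is optimal.

4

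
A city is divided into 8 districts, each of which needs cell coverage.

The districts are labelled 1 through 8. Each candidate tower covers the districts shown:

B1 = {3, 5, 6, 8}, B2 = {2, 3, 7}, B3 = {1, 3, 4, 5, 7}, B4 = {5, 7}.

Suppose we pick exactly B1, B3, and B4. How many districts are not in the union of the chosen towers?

Union of B1, B3, B4 = {1, 3, 4, 5, 6, 7, 8}.
Not covered: 2 — 1 district.

1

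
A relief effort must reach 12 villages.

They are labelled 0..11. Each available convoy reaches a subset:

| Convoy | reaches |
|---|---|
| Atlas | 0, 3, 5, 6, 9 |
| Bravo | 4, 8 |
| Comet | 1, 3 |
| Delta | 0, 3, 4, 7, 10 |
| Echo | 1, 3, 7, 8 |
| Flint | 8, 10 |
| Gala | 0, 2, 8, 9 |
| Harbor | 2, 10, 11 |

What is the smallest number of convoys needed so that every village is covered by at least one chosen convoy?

Atlas and Bravo and Echo and Harbor together: Atlas ∪ Bravo ∪ Echo ∪ Harbor = {0, 1, 2, 3, 4, 5, 6, 7, 8, 9, 10, 11} — every village is covered.
Only Atlas contains 5, so Atlas is forced; the remaining 7 villages need at least 3 more convoys (each remaining convoy adds at most 3) — so at least 4 convoys are needed, and 4 is optimal.

4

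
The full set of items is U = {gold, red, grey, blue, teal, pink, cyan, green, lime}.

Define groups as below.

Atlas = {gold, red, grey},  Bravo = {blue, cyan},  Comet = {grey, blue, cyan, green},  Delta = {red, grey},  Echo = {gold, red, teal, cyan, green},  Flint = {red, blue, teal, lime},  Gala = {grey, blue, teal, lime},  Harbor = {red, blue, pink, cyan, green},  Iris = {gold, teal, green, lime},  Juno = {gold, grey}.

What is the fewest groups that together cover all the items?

3

Take {Flint, Harbor, Juno}. Their union is {gold, red, grey, blue, teal, pink, cyan, green, lime}, which is all 9 items.
Only Harbor contains pink, so Harbor is forced; the remaining 4 items need at least 2 more groups (each remaining group adds at most 3) — so at least 3 groups are needed, and 3 is optimal.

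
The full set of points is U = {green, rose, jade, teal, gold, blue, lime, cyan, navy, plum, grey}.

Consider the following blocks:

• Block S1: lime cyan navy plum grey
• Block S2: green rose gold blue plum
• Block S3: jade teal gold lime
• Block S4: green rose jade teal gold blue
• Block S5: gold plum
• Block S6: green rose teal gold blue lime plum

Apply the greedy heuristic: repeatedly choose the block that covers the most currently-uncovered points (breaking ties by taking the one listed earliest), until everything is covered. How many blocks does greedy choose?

3

Greedy: pick S6 (covers 7 new) → pick S1 (covers 3 new) → pick S3 (covers 1 new). Total picks: 3.
(The true minimum cover uses only 2 blocks, so greedy is not optimal here.)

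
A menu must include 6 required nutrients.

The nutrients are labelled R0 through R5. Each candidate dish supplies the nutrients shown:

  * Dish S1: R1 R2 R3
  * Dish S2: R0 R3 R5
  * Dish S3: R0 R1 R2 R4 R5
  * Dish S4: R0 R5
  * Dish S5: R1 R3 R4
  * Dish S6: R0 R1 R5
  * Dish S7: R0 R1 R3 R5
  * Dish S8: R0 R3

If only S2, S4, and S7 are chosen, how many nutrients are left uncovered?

2

Union of S2, S4, S7 = {R0, R1, R3, R5}.
Not covered: R2, R4 — 2 nutrients.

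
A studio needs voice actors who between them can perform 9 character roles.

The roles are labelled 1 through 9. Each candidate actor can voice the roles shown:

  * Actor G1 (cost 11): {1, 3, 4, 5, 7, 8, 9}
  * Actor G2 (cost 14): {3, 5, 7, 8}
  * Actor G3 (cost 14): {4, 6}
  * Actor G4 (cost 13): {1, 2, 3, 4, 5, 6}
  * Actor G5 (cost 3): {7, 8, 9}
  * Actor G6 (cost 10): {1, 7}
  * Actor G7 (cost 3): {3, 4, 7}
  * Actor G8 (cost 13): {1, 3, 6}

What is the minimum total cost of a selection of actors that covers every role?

16

G4, G5 together cover every role (G4 ∪ G5 = {1, 2, 3, 4, 5, 6, 7, 8, 9}); total cost 13 + 3 = 16.
The greedy pick G5, G7, G4 costs 19; no covering selection beats 16.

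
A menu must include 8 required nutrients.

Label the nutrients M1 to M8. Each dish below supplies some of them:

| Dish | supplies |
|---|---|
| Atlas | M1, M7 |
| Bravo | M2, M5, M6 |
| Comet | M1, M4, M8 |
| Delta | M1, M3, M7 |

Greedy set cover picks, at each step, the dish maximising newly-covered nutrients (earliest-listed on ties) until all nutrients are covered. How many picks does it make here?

3

Greedy: pick Bravo (covers 3 new) → pick Comet (covers 3 new) → pick Delta (covers 2 new). Total picks: 3.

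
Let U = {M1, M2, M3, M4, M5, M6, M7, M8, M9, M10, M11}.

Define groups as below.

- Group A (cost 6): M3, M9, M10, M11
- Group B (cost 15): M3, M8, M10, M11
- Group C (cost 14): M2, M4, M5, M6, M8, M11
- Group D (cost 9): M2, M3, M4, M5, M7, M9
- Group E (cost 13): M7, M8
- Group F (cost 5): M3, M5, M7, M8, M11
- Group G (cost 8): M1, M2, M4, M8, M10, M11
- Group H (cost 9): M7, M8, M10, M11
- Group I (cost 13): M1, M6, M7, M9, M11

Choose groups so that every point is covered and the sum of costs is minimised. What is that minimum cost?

26

F, G, I together cover every point (F ∪ G ∪ I = {M1, M2, M3, M4, M5, M6, M7, M8, M9, M10, M11}); total cost 5 + 8 + 13 = 26.
The greedy pick F, G, A, I costs 32; no covering selection beats 26.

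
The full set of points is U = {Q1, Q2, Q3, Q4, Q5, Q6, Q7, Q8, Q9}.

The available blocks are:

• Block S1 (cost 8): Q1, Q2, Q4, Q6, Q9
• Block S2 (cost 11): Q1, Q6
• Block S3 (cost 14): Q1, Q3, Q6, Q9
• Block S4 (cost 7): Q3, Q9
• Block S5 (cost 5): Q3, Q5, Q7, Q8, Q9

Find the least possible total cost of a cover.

13

S1, S5 together cover every point (S1 ∪ S5 = {Q1, Q2, Q3, Q4, Q5, Q6, Q7, Q8, Q9}); total cost 8 + 5 = 13.
No covering selection has total cost below 13.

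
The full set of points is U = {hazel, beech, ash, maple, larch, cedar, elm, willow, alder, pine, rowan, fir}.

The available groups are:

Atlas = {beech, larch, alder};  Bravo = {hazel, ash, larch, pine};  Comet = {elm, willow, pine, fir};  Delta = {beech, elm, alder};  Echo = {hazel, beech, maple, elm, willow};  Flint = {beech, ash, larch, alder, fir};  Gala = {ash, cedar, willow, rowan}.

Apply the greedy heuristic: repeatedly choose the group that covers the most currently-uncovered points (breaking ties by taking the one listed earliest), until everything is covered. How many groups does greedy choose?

Greedy: pick Echo (covers 5 new) → pick Flint (covers 4 new) → pick Gala (covers 2 new) → pick Bravo (covers 1 new). Total picks: 4.

4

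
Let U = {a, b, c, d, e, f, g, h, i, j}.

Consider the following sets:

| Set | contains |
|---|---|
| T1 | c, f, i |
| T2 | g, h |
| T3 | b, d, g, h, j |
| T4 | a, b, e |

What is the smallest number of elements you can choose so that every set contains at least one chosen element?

3

Take T = {b, c, g}. Each listed set contains at least one of these, so T is a hitting set of size 3.
The sets T1, T2, T4 are pairwise disjoint, so any hitting set needs a separate element for each — at least 3. Hence 3 is optimal.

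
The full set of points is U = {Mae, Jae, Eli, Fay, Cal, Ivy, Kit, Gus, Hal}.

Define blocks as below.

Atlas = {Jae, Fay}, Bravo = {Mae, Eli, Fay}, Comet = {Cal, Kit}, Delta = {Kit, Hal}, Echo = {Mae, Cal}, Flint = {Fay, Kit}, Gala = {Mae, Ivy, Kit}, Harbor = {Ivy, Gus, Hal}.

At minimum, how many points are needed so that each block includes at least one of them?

4

The 4 points {Mae, Fay, Kit, Hal} hit every block.
No choice of 3 points meets every block, so 4 is the minimum.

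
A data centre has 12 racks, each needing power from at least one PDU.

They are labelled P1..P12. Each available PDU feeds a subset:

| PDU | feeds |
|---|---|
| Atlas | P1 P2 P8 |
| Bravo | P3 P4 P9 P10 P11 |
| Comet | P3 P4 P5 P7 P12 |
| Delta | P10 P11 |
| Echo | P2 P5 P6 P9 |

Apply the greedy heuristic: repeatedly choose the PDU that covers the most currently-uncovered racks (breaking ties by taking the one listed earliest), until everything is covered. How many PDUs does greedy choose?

Greedy: pick Bravo (covers 5 new) → pick Atlas (covers 3 new) → pick Comet (covers 3 new) → pick Echo (covers 1 new). Total picks: 4.

4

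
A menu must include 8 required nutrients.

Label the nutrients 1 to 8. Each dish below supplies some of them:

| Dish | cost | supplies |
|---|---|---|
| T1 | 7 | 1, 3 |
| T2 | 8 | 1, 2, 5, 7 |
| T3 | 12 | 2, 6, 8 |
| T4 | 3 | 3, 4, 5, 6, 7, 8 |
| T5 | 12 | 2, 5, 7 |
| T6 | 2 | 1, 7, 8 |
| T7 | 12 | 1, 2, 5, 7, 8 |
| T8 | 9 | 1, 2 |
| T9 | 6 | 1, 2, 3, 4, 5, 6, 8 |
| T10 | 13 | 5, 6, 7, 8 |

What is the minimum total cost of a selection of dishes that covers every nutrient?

8

T6, T9 together cover every nutrient (T6 ∪ T9 = {1, 2, 3, 4, 5, 6, 7, 8}); total cost 2 + 6 = 8.
The greedy pick T4, T6, T9 costs 11; no covering selection beats 8.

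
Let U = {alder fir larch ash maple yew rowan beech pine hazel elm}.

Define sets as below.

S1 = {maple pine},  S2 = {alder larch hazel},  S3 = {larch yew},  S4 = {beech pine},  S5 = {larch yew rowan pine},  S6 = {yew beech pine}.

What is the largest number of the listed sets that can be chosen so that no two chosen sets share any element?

S2, S6 are pairwise disjoint (S2={alder,larch,hazel}; S6={yew,beech,pine}).
Every remaining set overlaps one of these, and no 3 of the listed sets are pairwise disjoint, so 2 is the maximum.

2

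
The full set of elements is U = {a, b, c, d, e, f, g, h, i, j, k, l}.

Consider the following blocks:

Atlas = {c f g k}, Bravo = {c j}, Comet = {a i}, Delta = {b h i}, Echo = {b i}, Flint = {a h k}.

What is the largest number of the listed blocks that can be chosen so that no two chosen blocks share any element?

Bravo, Echo, Flint are pairwise disjoint (Bravo={c,j}; Echo={b,i}; Flint={a,h,k}).
Every remaining block overlaps one of these, and no 4 of the listed blocks are pairwise disjoint, so 3 is the maximum.

3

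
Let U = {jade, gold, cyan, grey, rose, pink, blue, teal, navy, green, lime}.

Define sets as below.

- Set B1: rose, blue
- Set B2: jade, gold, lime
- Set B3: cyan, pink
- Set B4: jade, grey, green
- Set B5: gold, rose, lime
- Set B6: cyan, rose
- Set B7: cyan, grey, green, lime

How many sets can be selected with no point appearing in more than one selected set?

3

B3, B4, B5 are pairwise disjoint (B3={cyan,pink}; B4={jade,grey,green}; B5={gold,rose,lime}).
Every remaining set overlaps one of these, and no 4 of the listed sets are pairwise disjoint, so 3 is the maximum.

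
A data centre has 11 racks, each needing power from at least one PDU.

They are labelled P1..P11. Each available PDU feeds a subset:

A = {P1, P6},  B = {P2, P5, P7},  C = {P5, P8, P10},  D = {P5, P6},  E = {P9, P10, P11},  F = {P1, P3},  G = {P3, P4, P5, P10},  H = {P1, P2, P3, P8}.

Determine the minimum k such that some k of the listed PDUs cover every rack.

A and B and E and G and H together: A ∪ B ∪ E ∪ G ∪ H = {P1, P2, P3, P4, P5, P6, P7, P8, P9, P10, P11} — every rack is covered.
No 4 of the 8 PDUs cover everything (all 70 combinations miss at least one rack), so 5 is optimal.

5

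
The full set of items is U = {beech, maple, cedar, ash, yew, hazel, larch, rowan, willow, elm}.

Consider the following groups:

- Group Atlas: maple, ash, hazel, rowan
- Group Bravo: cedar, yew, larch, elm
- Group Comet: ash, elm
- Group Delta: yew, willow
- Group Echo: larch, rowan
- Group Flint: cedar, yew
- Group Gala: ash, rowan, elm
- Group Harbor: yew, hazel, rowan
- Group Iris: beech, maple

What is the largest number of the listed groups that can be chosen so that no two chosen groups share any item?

Comet, Delta, Echo, Iris are pairwise disjoint (Comet={ash,elm}; Delta={yew,willow}; Echo={larch,rowan}; Iris={beech,maple}).
Every remaining group overlaps one of these, and no 5 of the listed groups are pairwise disjoint, so 4 is the maximum.

4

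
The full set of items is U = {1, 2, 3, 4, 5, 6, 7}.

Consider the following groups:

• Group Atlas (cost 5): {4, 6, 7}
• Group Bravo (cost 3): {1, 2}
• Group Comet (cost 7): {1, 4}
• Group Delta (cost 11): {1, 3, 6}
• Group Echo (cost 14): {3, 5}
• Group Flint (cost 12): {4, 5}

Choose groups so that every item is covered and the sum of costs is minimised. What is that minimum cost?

Atlas, Bravo, Echo together cover every item (Atlas ∪ Bravo ∪ Echo = {1, 2, 3, 4, 5, 6, 7}); total cost 5 + 3 + 14 = 22.
No covering selection has total cost below 22.

22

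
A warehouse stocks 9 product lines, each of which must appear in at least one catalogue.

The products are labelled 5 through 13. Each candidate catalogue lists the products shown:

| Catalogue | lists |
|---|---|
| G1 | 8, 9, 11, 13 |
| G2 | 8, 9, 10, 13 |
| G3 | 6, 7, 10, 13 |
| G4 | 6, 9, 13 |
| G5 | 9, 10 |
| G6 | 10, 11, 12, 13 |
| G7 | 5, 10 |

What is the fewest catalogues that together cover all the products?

Take {G1, G3, G6, G7}. Their union is {5, 6, 7, 8, 9, 10, 11, 12, 13}, which is all 9 products.
Only G6 contains 12, so G6 is forced; the remaining 5 products need at least 3 more catalogues (each remaining catalogue adds at most 2) — so at least 4 catalogues are needed, and 4 is optimal.

4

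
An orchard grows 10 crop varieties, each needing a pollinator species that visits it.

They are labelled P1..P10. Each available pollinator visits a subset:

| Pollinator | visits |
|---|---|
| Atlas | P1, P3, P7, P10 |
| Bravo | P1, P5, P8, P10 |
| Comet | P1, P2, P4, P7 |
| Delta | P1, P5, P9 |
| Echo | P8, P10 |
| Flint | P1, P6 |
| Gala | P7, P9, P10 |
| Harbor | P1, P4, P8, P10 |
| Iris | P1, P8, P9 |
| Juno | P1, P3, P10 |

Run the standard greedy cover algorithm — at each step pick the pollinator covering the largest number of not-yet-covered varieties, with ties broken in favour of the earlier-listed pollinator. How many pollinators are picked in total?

Greedy: pick Atlas (covers 4 new) → pick Bravo (covers 2 new) → pick Comet (covers 2 new) → pick Delta (covers 1 new) → pick Flint (covers 1 new). Total picks: 5.

5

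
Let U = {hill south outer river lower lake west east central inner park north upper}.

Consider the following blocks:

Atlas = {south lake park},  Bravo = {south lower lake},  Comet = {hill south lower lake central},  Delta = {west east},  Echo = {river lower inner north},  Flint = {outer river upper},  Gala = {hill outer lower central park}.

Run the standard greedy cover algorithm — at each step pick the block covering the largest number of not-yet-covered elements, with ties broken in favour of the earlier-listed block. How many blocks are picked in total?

Greedy: pick Comet (covers 5 new) → pick Echo (covers 3 new) → pick Delta (covers 2 new) → pick Flint (covers 2 new) → pick Atlas (covers 1 new). Total picks: 5.

5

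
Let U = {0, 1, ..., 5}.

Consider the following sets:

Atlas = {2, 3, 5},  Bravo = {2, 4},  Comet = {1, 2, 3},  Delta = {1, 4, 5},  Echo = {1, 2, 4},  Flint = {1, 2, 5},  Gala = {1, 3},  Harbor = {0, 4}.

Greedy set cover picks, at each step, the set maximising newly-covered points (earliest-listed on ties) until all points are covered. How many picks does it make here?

3

Greedy: pick Atlas (covers 3 new) → pick Delta (covers 2 new) → pick Harbor (covers 1 new). Total picks: 3.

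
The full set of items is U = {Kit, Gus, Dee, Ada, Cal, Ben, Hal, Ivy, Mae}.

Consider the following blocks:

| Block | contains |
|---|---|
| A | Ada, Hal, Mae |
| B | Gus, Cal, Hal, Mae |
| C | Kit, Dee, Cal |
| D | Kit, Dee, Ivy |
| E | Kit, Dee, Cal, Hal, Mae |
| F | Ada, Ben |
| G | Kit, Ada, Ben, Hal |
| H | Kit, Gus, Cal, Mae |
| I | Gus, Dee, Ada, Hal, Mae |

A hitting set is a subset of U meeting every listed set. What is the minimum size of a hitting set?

3

The 3 items {Kit, Ben, Hal} hit every block.
The blocks B, D, F are pairwise disjoint, so any hitting set needs a separate item for each — at least 3. Hence 3 is optimal.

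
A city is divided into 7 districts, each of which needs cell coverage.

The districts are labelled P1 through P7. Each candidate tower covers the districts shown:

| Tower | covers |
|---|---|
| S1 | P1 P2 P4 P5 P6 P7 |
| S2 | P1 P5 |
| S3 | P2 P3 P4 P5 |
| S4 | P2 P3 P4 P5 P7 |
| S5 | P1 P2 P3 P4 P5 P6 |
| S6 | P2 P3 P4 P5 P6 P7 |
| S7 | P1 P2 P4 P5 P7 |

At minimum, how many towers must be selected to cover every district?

Take {S1, S4}. Their union is {P1, P2, P3, P4, P5, P6, P7}, which is all 7 districts.
No single tower has all 7 districts (the largest, S1, has 6), so 2 is optimal.

2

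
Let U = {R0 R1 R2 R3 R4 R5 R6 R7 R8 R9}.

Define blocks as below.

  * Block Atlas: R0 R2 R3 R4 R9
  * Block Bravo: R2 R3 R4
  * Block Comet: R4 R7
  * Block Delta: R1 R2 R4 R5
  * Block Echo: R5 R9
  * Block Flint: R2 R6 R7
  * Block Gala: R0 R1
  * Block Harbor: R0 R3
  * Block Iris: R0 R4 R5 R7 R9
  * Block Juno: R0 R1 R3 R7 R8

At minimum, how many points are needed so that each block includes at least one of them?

4

Take H = {R0, R4, R5, R6}. Each listed block contains at least one of these, so H is a hitting set of size 4.
No choice of 3 points meets every block, so 4 is the minimum.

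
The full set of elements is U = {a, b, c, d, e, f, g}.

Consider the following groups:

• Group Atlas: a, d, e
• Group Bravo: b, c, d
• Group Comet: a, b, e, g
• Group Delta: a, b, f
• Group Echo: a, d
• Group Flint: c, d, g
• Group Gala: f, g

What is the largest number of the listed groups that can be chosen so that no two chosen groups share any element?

Delta, Flint are pairwise disjoint (Delta={a,b,f}; Flint={c,d,g}).
Every remaining group overlaps one of these, and no 3 of the listed groups are pairwise disjoint, so 2 is the maximum.

2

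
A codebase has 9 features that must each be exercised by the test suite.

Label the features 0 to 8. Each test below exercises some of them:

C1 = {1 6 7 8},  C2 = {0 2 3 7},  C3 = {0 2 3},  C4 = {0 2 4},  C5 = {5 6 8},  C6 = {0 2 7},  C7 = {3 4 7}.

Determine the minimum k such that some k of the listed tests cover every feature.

Take {C1, C5, C6, C7}. Their union is {0, 1, 2, 3, 4, 5, 6, 7, 8}, which is all 9 features.
No 3 of the 7 tests cover everything (all 35 combinations miss at least one feature), so 4 is optimal.

4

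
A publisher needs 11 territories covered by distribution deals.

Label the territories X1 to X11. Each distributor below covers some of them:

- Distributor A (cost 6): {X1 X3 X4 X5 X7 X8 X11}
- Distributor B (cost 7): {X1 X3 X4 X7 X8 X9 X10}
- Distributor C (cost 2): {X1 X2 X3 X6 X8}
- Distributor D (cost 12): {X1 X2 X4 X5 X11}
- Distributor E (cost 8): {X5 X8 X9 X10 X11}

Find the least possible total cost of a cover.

15

A, B, C together cover every territory (A ∪ B ∪ C = {X1, X2, X3, X4, X5, X6, X7, X8, X9, X10, X11}); total cost 6 + 7 + 2 = 15.
No covering selection has total cost below 15.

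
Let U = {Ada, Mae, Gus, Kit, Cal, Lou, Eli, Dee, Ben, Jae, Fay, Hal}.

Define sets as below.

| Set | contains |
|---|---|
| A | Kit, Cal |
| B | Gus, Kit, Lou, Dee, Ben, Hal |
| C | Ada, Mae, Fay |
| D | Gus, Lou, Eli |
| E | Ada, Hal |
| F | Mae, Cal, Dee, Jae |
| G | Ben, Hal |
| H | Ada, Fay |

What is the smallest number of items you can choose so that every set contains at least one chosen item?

4

The 4 items {Cal, Lou, Fay, Hal} hit every set.
The sets D, F, G, H are pairwise disjoint, so any hitting set needs a separate item for each — at least 4. Hence 4 is optimal.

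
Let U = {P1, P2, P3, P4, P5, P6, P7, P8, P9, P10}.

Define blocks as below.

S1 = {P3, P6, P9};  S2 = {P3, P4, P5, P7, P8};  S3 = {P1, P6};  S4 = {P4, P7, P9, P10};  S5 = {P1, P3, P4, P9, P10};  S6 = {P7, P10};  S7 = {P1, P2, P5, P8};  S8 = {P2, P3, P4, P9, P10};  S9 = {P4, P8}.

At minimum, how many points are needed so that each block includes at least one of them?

3

Take H = {P6, P8, P10}. Each listed block contains at least one of these, so H is a hitting set of size 3.
The blocks S3, S6, S9 are pairwise disjoint, so any hitting set needs a separate point for each — at least 3. Hence 3 is optimal.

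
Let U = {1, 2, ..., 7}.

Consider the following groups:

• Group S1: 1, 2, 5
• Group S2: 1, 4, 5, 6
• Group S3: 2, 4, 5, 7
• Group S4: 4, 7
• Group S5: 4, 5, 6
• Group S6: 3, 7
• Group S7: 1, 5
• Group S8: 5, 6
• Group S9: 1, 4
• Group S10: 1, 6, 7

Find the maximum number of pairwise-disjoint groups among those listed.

3

S6, S8, S9 are pairwise disjoint (S6={3,7}; S8={5,6}; S9={1,4}).
Every remaining group overlaps one of these, and no 4 of the listed groups are pairwise disjoint, so 3 is the maximum.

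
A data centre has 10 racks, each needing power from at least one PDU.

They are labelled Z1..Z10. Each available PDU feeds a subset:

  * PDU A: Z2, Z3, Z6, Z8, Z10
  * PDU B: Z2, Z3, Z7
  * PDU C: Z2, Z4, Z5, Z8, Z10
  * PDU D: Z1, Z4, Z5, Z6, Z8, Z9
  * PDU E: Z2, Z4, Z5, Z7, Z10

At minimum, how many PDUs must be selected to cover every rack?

3

B and D and E together: B ∪ D ∪ E = {Z1, Z2, Z3, Z4, Z5, Z6, Z7, Z8, Z9, Z10} — every rack is covered.
Only D contains Z1, so D is forced; the remaining 4 racks need at least 2 more PDUs (each remaining PDU adds at most 3) — so at least 3 PDUs are needed, and 3 is optimal.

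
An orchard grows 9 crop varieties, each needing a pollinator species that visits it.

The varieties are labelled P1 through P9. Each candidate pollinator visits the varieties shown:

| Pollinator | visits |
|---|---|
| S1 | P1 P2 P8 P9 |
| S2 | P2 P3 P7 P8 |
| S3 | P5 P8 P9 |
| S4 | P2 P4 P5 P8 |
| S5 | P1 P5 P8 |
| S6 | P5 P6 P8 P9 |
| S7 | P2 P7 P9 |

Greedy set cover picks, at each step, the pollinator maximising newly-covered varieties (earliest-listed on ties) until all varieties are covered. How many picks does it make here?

4

Greedy: pick S1 (covers 4 new) → pick S2 (covers 2 new) → pick S4 (covers 2 new) → pick S6 (covers 1 new). Total picks: 4.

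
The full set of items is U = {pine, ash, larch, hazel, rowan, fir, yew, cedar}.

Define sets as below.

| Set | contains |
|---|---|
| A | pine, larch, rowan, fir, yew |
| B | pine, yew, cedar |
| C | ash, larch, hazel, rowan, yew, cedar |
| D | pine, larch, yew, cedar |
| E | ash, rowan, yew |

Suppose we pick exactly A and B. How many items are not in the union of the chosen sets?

Union of A, B = {pine, larch, rowan, fir, yew, cedar}.
Not covered: ash, hazel — 2 items.

2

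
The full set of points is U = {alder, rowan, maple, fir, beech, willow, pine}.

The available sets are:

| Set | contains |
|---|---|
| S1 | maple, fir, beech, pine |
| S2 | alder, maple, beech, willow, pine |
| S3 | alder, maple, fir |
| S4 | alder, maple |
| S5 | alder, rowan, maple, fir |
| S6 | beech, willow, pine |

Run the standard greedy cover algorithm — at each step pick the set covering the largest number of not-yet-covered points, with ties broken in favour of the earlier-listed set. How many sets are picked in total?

2

Greedy: pick S2 (covers 5 new) → pick S5 (covers 2 new). Total picks: 2.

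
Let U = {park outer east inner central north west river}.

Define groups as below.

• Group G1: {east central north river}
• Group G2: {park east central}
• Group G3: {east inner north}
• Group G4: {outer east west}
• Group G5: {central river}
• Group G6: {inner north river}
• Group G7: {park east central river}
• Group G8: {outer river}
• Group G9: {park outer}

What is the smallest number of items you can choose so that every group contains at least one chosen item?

3

H = {park, east, river} meets every group (each contains at least one member of H), and |H| = 3.
The groups G3, G5, G9 are pairwise disjoint, so any hitting set needs a separate item for each — at least 3. Hence 3 is optimal.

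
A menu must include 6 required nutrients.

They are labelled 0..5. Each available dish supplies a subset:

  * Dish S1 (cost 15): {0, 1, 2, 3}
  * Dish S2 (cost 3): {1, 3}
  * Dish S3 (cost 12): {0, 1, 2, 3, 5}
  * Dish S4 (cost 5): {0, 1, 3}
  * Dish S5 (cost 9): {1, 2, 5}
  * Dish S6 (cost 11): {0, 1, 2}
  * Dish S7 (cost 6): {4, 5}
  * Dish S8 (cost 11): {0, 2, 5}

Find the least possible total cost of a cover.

18

S3, S7 together cover every nutrient (S3 ∪ S7 = {0, 1, 2, 3, 4, 5}); total cost 12 + 6 = 18.
The greedy pick S2, S7, S4, S5 costs 23; no covering selection beats 18.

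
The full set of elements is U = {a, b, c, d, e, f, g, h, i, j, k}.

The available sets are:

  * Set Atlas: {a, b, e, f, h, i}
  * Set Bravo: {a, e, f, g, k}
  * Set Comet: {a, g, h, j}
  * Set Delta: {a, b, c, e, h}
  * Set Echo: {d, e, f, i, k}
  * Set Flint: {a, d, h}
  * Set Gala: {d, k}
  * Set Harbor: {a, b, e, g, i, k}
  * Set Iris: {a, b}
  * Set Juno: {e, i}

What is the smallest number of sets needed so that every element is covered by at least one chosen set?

3

Comet and Delta and Echo together: Comet ∪ Delta ∪ Echo = {a, b, c, d, e, f, g, h, i, j, k} — every element is covered.
Only Delta contains c, so Delta is forced; the remaining 6 elements need at least 2 more sets (each remaining set adds at most 4) — so at least 3 sets are needed, and 3 is optimal.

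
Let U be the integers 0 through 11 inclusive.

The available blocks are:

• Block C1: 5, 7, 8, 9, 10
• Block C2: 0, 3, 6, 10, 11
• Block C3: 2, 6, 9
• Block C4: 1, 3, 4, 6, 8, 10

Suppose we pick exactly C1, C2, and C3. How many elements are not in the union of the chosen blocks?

2

Union of C1, C2, C3 = {0, 2, 3, 5, 6, 7, 8, 9, 10, 11}.
Not covered: 1, 4 — 2 elements.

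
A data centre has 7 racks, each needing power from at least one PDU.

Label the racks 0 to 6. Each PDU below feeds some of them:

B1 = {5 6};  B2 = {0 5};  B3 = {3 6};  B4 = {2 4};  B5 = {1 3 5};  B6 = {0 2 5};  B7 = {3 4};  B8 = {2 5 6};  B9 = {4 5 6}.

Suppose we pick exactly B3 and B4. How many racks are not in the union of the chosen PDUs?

3

Union of B3, B4 = {2, 3, 4, 6}.
Not covered: 0, 1, 5 — 3 racks.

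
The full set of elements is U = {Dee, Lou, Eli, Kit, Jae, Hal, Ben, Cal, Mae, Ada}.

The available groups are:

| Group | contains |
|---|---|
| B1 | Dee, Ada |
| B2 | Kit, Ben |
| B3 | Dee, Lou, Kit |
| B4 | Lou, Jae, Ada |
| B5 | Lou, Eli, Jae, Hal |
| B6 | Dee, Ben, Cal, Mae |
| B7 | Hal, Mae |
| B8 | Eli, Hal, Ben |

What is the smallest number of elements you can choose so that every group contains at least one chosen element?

4

The 4 elements {Dee, Kit, Hal, Ada} hit every group.
No choice of 3 elements meets every group, so 4 is the minimum.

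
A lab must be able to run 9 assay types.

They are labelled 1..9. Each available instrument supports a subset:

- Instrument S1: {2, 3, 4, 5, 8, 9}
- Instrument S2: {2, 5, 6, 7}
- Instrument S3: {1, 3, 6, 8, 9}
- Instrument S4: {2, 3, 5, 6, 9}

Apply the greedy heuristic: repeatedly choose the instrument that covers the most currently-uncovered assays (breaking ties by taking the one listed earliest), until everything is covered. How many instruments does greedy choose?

Greedy: pick S1 (covers 6 new) → pick S2 (covers 2 new) → pick S3 (covers 1 new). Total picks: 3.

3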